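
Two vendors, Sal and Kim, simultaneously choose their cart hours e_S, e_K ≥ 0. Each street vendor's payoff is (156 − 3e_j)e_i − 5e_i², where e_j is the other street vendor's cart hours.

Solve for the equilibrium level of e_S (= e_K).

Sal's payoff is (156 − 3e_K)e_S − 5e_S².
∂π/∂e_S = 156 − 3e_K − 10e_S = 0, so e_S = 15.6 − 0.3e_K.
The game is symmetric, so in equilibrium e_K = e_S: the reaction function gives 1.3e_S = 15.6, hence e_S = 12.

12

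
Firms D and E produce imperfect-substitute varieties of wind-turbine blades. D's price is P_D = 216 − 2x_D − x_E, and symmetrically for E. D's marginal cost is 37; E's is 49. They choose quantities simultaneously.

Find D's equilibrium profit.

2679.12

Firm D's profit: π = x_D(216 − 2x_D − x_E) − 37x_D.
∂π/∂x_D = 179 − 4x_D − x_E = 0 ⇒ x_D = 44.75 − 0.25x_E.
Similarly x_E = 41.75 − 0.25x_D.
Plugging x_E into D's best response: x_D = 44.75 − 0.25(41.75 − 0.25x_D) ⇒ 0.9375x_D = 34.3125, so x_D = 36.6.
Then x_E = 41.75 − 0.25·36.6 = 32.6.
P_D = 216 − 2·36.6 − 32.6 = 110.2.
Profit = (110.2 − 37)·36.6 = 2679.12.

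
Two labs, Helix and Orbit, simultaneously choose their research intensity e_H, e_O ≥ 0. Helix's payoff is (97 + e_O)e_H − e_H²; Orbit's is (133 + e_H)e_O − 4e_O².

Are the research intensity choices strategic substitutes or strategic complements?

strategic complements

Expanding Helix's payoff: 97e_H + e_Oe_H − e_H².
∂π/∂e_H = 97 + e_O − 2e_H = 0, so e_H = 48.5 + 0.5e_O.
The best-response slope de_H/de_O = 0.5 > 0: the reaction function is upward-sloping, so the choices are strategic complements.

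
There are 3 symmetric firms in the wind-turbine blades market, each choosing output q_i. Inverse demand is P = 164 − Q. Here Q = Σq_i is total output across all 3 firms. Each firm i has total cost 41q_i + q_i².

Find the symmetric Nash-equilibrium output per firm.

A representative firm's profit is π_i = q_i(164 − Q) − 41q_i − q_i², with Q = q_i + Σ_{j≠i} q_j.
First-order condition: 123 − 4q_i − Σ_{j≠i} q_j = 0.
In a symmetric equilibrium every firm chooses the same q, so Σ_{j≠i} q_j = 2q. The condition becomes 123 − 6q = 0, giving q = 123/6 = 20.5.

20.5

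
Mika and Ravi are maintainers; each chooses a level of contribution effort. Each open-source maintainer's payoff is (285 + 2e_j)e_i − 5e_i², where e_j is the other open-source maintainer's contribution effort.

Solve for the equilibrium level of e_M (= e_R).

35.625

Mika's payoff is (285 + 2e_R)e_M − 5e_M².
∂π/∂e_M = 285 + 2e_R − 10e_M = 0, so e_M = 28.5 + 0.2e_R.
The game is symmetric, so in equilibrium e_R = e_M: the reaction function gives 0.8e_M = 28.5, hence e_M = 35.625.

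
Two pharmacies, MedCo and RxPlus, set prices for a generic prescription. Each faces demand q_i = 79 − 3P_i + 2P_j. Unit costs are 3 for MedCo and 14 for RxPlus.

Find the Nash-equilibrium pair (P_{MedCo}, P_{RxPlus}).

24.0625, 28.1875

MedCo's profit: π = (P_{MedCo} − 3)(79 − 3P_{MedCo} + 2P_{RxPlus}).
∂π/∂P_{MedCo} = 88 − 6P_{MedCo} + 2P_{RxPlus} = 0 ⇒ P_{MedCo} = 44/3 + (1/3)P_{RxPlus}.
Similarly P_{RxPlus} = 121/6 + (1/3)P_{MedCo}.
Plugging P_{RxPlus} into MedCo's best response: P_{MedCo} = 44/3 + (1/3)(121/6 + (1/3)P_{MedCo}) ⇒ (8/9)P_{MedCo} = 385/18, so P_{MedCo} = 24.0625.
Then P_{RxPlus} = 121/6 + (1/3)·24.0625 = 28.1875.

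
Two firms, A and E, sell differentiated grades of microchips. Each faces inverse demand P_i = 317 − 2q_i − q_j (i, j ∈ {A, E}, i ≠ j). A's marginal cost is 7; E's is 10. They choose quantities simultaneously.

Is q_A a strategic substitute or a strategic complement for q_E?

Firm A's profit: π = q_A(317 − 2q_A − q_E) − 7q_A.
∂π/∂q_A = 310 − 4q_A − q_E = 0 ⇒ q_A = 77.5 − 0.25q_E.
The best-response slope dq_A/dq_E = −0.25 < 0: the reaction function is downward-sloping, so the choices are strategic substitutes.

strategic substitutes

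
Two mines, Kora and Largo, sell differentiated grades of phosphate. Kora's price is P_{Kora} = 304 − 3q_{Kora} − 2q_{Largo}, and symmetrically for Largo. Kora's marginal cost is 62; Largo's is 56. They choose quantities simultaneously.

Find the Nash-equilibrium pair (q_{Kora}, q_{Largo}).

Mine Kora's profit: π = q_{Kora}(304 − 3q_{Kora} − 2q_{Largo}) − 62q_{Kora}.
∂π/∂q_{Kora} = 242 − 6q_{Kora} − 2q_{Largo} = 0 ⇒ q_{Kora} = 121/3 − (1/3)q_{Largo}.
Similarly q_{Largo} = 124/3 − (1/3)q_{Kora}.
Substituting the second reaction function into the first: q_{Kora} = 121/3 − (1/3)(124/3 − (1/3)q_{Kora}), which gives (8/9)q_{Kora} = 239/9 ⇒ q_{Kora} = 29.875.
Then q_{Largo} = 124/3 − (1/3)·29.875 = 31.375.

29.875, 31.375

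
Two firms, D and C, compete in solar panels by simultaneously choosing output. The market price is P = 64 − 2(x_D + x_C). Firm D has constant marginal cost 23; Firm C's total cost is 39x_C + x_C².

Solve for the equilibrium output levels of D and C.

Firm D's profit: π = x_D(64 − 2(x_D + x_C)) − 23x_D.
∂π/∂x_D = 41 − 4x_D − 2x_C = 0, so x_D = 10.25 − 0.5x_C.
For C: ∂π/∂x_C = 25 − 6x_C − 2x_D = 0 ⇒ x_C = 25/6 − (1/3)x_D.
Plugging x_C into D's best response: x_D = 10.25 − 0.5(25/6 − (1/3)x_D) ⇒ (5/6)x_D = 49/6, so x_D = 9.8.
Then x_C = 25/6 − (1/3)·9.8 = 0.9.

9.8, 0.9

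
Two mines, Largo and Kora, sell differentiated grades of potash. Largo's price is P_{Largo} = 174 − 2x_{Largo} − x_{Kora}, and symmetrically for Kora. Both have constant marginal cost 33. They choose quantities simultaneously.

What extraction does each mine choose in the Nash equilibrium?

Mine Largo's profit: π = x_{Largo}(174 − 2x_{Largo} − x_{Kora}) − 33x_{Largo}.
∂π/∂x_{Largo} = 141 − 4x_{Largo} − x_{Kora} = 0 ⇒ x_{Largo} = 35.25 − 0.25x_{Kora}.
Setting x_{Largo} = x_{Kora} in the reaction function: x_{Largo} = 35.25 − 0.25x_{Largo}, so x_{Largo} = 35.25 / 1.25 = 28.2.

28.2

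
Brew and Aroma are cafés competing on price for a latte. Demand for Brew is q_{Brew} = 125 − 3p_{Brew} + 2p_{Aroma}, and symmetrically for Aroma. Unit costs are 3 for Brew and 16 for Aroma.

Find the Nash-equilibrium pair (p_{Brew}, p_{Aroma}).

Brew's profit: π = (p_{Brew} − 3)(125 − 3p_{Brew} + 2p_{Aroma}).
∂π/∂p_{Brew} = 134 − 6p_{Brew} + 2p_{Aroma} = 0 ⇒ p_{Brew} = 67/3 + (1/3)p_{Aroma}.
Similarly p_{Aroma} = 173/6 + (1/3)p_{Brew}.
Plugging p_{Aroma} into Brew's best response: p_{Brew} = 67/3 + (1/3)(173/6 + (1/3)p_{Brew}) ⇒ (8/9)p_{Brew} = 575/18, so p_{Brew} = 35.9375.
Then p_{Aroma} = 173/6 + (1/3)·35.9375 = 40.8125.

35.9375, 40.8125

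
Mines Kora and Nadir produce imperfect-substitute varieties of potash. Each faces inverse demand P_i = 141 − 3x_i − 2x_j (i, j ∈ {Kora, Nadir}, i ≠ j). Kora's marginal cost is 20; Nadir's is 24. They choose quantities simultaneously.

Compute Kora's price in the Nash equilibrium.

Mine Kora's profit: π = x_{Kora}(141 − 3x_{Kora} − 2x_{Nadir}) − 20x_{Kora}.
∂π/∂x_{Kora} = 121 − 6x_{Kora} − 2x_{Nadir} = 0 ⇒ x_{Kora} = 121/6 − (1/3)x_{Nadir}.
Similarly x_{Nadir} = 19.5 − (1/3)x_{Kora}.
Plugging x_{Nadir} into Kora's best response: x_{Kora} = 121/6 − (1/3)(19.5 − (1/3)x_{Kora}) ⇒ (8/9)x_{Kora} = 41/3, so x_{Kora} = 15.375.
Then x_{Nadir} = 19.5 − (1/3)·15.375 = 14.375.
P_{Kora} = 141 − 3·15.375 − 2·14.375 = 66.125.

66.125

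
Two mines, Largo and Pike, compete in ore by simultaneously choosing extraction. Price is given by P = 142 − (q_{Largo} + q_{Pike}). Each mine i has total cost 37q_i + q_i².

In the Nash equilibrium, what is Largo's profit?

Mine Largo's profit: π = q_{Largo}(142 − (q_{Largo} + q_{Pike})) − 37q_{Largo} − q_{Largo}².
∂π/∂q_{Largo} = 105 − 4q_{Largo} − q_{Pike} = 0, so q_{Largo} = 26.25 − 0.25q_{Pike}.
Setting q_{Largo} = q_{Pike} in the reaction function: q_{Largo} = 26.25 − 0.25q_{Largo}, so q_{Largo} = 26.25 / 1.25 = 21.
Price P = 142 − 42 = 100.
Largo's profit: (100 − 37)·21 − (21)² = 882.

882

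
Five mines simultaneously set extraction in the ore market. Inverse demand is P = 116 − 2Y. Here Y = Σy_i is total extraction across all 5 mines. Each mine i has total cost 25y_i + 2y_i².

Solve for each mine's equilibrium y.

5.6875

A representative mine's profit is π_i = y_i(116 − 2Y) − 25y_i − 2y_i², with Y = y_i + Σ_{j≠i} y_j.
First-order condition: 91 − 8y_i − 2Σ_{j≠i} y_j = 0.
In a symmetric equilibrium every mine chooses the same y, so Σ_{j≠i} y_j = 4y. The condition becomes 91 − 16y = 0, giving y = 91/16 = 5.6875.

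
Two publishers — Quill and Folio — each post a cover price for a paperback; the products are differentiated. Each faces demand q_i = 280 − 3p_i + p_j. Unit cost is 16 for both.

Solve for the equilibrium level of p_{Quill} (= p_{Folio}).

65.6

Quill's profit: π = (p_{Quill} − 16)(280 − 3p_{Quill} + p_{Folio}).
∂π/∂p_{Quill} = 328 − 6p_{Quill} + p_{Folio} = 0 ⇒ p_{Quill} = 164/3 + (1/6)p_{Folio}.
By symmetry p_{Folio} = p_{Quill}; substituting into the reaction function, (5/6)p_{Quill} = 164/3 and p_{Quill} = 65.6.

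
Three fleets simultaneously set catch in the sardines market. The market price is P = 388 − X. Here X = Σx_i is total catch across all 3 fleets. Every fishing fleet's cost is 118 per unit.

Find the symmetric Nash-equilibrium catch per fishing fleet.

67.5

A representative fishing fleet's profit is π_i = x_i(388 − X) − 118x_i, with X = x_i + Σ_{j≠i} x_j.
First-order condition: 270 − 2x_i − Σ_{j≠i} x_j = 0.
Imposing symmetry (x_j = x for all j) turns Σ_{j≠i} x_j into 2x, so 270 = 4x and x = 67.5.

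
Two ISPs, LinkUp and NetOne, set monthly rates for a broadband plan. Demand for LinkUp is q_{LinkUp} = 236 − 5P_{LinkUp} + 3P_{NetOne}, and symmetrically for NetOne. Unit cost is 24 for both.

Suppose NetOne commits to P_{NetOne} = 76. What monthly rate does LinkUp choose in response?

LinkUp's profit: π = (P_{LinkUp} − 24)(236 − 5P_{LinkUp} + 3P_{NetOne}).
∂π/∂P_{LinkUp} = 356 − 10P_{LinkUp} + 3P_{NetOne} = 0 ⇒ P_{LinkUp} = 35.6 + 0.3P_{NetOne}.
At P_{NetOne} = 76: P_{LinkUp} = 35.6 + 0.3·76 = 58.4.

58.4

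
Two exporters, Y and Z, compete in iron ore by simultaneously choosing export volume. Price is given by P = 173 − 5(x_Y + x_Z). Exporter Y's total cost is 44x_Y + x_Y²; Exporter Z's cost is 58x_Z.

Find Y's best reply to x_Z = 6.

8.25

Exporter Y's profit: π = x_Y(173 − 5(x_Y + x_Z)) − 44x_Y − x_Y².
∂π/∂x_Y = 129 − 12x_Y − 5x_Z = 0, so x_Y = 10.75 − (5/12)x_Z.
At x_Z = 6: x_Y = 10.75 − (5/12)·6 = 8.25.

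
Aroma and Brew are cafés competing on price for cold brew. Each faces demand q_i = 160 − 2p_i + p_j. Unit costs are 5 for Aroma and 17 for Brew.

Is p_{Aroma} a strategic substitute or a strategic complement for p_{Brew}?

Aroma's profit: π = (p_{Aroma} − 5)(160 − 2p_{Aroma} + p_{Brew}).
∂π/∂p_{Aroma} = 170 − 4p_{Aroma} + p_{Brew} = 0 ⇒ p_{Aroma} = 42.5 + 0.25p_{Brew}.
The best-response slope dp_{Aroma}/dp_{Brew} = 0.25 > 0: the reaction function is upward-sloping, so the choices are strategic complements.

strategic complements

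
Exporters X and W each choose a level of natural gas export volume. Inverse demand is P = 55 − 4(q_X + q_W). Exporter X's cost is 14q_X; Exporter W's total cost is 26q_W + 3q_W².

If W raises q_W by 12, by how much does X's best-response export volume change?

Exporter X's profit: π = q_X(55 − 4(q_X + q_W)) − 14q_X.
∂π/∂q_X = 41 − 8q_X − 4q_W = 0, so q_X = 5.125 − 0.5q_W.
The reaction-function slope is −0.5, so a 12-unit rise in q_W moves q_X by −0.5 × 12 = −6. X's best response falls — the actions are strategic substitutes.

-6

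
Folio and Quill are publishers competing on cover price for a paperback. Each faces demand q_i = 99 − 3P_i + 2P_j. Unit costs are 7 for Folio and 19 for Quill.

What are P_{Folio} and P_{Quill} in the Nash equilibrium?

Folio's profit: π = (P_{Folio} − 7)(99 − 3P_{Folio} + 2P_{Quill}).
∂π/∂P_{Folio} = 120 − 6P_{Folio} + 2P_{Quill} = 0 ⇒ P_{Folio} = 20 + (1/3)P_{Quill}.
Similarly P_{Quill} = 26 + (1/3)P_{Folio}.
Substituting the second reaction function into the first: P_{Folio} = 20 + (1/3)(26 + (1/3)P_{Folio}), which gives (8/9)P_{Folio} = 86/3 ⇒ P_{Folio} = 32.25.
Then P_{Quill} = 26 + (1/3)·32.25 = 36.75.

32.25, 36.75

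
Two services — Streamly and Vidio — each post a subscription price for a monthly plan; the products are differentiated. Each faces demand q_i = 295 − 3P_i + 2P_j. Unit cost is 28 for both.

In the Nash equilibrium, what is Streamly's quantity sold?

200.25

Streamly's profit: π = (P_{Streamly} − 28)(295 − 3P_{Streamly} + 2P_{Vidio}).
∂π/∂P_{Streamly} = 379 − 6P_{Streamly} + 2P_{Vidio} = 0 ⇒ P_{Streamly} = 379/6 + (1/3)P_{Vidio}.
The game is symmetric, so in equilibrium P_{Vidio} = P_{Streamly}: the reaction function gives (2/3)P_{Streamly} = 379/6, hence P_{Streamly} = 94.75.
q_{Streamly} = 295 − 3·94.75 + 2·94.75 = 200.25.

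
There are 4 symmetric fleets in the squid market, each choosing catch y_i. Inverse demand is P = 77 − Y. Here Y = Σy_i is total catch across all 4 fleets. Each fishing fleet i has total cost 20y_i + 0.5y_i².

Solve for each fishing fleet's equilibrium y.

A representative fishing fleet's profit is π_i = y_i(77 − Y) − 20y_i − 0.5y_i², with Y = y_i + Σ_{j≠i} y_j.
First-order condition: 57 − 3y_i − Σ_{j≠i} y_j = 0.
With identical fishing fleets, set every y_j = y: then 57 − 3y − 3y = 0, i.e. y = 57/6 = 9.5.

9.5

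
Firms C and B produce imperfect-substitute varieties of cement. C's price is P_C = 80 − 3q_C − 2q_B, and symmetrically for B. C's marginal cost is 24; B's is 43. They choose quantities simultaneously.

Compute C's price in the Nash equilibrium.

48.5625

Firm C's profit: π = q_C(80 − 3q_C − 2q_B) − 24q_C.
∂π/∂q_C = 56 − 6q_C − 2q_B = 0 ⇒ q_C = 28/3 − (1/3)q_B.
Similarly q_B = 37/6 − (1/3)q_C.
Solving the two reaction functions simultaneously: (1 − (−1/3)(−1/3))q_C = 28/3 − (1/3)·(37/6), so (8/9)q_C = 131/18 and q_C = 8.1875.
Then q_B = 37/6 − (1/3)·8.1875 = 3.4375.
P_C = 80 − 3·8.1875 − 2·3.4375 = 48.5625.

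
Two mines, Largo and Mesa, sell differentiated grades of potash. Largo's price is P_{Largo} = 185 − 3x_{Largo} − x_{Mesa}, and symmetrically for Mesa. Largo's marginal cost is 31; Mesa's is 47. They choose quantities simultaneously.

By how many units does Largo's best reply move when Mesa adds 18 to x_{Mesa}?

Mine Largo's profit: π = x_{Largo}(185 − 3x_{Largo} − x_{Mesa}) − 31x_{Largo}.
∂π/∂x_{Largo} = 154 − 6x_{Largo} − x_{Mesa} = 0 ⇒ x_{Largo} = 77/3 − (1/6)x_{Mesa}.
The reaction-function slope is −1/6, so an 18-unit rise in x_{Mesa} moves x_{Largo} by −1/6 × 18 = −3. Largo's best response falls — the actions are strategic substitutes.

-3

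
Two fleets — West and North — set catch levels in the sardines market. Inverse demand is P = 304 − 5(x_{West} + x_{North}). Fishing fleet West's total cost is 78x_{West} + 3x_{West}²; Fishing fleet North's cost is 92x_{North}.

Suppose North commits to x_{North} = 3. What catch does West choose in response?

13.1875

Fishing fleet West's profit: π = x_{West}(304 − 5(x_{West} + x_{North})) − 78x_{West} − 3x_{West}².
∂π/∂x_{West} = 226 − 16x_{West} − 5x_{North} = 0, so x_{West} = 14.125 − 0.3125x_{North}.
At x_{North} = 3: x_{West} = 14.125 − 0.3125·3 = 13.1875.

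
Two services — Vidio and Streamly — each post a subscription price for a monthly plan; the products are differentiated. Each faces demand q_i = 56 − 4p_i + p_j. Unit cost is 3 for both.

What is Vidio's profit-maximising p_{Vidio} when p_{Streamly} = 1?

Vidio's profit: π = (p_{Vidio} − 3)(56 − 4p_{Vidio} + p_{Streamly}).
∂π/∂p_{Vidio} = 68 − 8p_{Vidio} + p_{Streamly} = 0 ⇒ p_{Vidio} = 8.5 + 0.125p_{Streamly}.
At p_{Streamly} = 1: p_{Vidio} = 8.5 + 0.125·1 = 8.625.

8.625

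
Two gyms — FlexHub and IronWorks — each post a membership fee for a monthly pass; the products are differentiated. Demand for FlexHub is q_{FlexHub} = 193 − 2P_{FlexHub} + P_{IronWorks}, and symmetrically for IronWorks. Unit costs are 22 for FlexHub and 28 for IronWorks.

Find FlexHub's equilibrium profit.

6681.68

FlexHub's profit: π = (P_{FlexHub} − 22)(193 − 2P_{FlexHub} + P_{IronWorks}).
∂π/∂P_{FlexHub} = 237 − 4P_{FlexHub} + P_{IronWorks} = 0 ⇒ P_{FlexHub} = 59.25 + 0.25P_{IronWorks}.
Similarly P_{IronWorks} = 62.25 + 0.25P_{FlexHub}.
Plugging P_{IronWorks} into FlexHub's best response: P_{FlexHub} = 59.25 + 0.25(62.25 + 0.25P_{FlexHub}) ⇒ 0.9375P_{FlexHub} = 74.8125, so P_{FlexHub} = 79.8.
Then P_{IronWorks} = 62.25 + 0.25·79.8 = 82.2.
q_{FlexHub} = 193 − 2·79.8 + 82.2 = 115.6.
Profit = (79.8 − 22)·115.6 = 6681.68.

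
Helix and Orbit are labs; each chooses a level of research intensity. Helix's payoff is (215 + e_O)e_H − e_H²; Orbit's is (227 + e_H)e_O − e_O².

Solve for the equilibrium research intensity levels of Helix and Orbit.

219, 223

Expanding Helix's payoff: 215e_H + e_Oe_H − e_H².
∂π/∂e_H = 215 + e_O − 2e_H = 0, so e_H = 107.5 + 0.5e_O.
Likewise for Orbit: e_O = 113.5 + 0.5e_H.
Solving the two reaction functions simultaneously: (1 − (0.5)(0.5))e_H = 107.5 + 0.5·113.5, so 0.75e_H = 164.25 and e_H = 219.
Then e_O = 113.5 + 0.5·219 = 223.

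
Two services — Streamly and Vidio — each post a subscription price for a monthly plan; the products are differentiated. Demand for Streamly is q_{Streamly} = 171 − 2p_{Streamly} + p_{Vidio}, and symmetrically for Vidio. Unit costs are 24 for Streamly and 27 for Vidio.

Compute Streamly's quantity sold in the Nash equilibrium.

98.8

Streamly's profit: π = (p_{Streamly} − 24)(171 − 2p_{Streamly} + p_{Vidio}).
∂π/∂p_{Streamly} = 219 − 4p_{Streamly} + p_{Vidio} = 0 ⇒ p_{Streamly} = 54.75 + 0.25p_{Vidio}.
Similarly p_{Vidio} = 56.25 + 0.25p_{Streamly}.
Solving the two reaction functions simultaneously: (1 − (0.25)(0.25))p_{Streamly} = 54.75 + 0.25·56.25, so 0.9375p_{Streamly} = 68.8125 and p_{Streamly} = 73.4.
Then p_{Vidio} = 56.25 + 0.25·73.4 = 74.6.
q_{Streamly} = 171 − 2·73.4 + 74.6 = 98.8.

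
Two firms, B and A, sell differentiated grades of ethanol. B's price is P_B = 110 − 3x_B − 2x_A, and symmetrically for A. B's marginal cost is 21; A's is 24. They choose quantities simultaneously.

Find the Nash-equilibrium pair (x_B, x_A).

11.3125, 10.5625

Firm B's profit: π = x_B(110 − 3x_B − 2x_A) − 21x_B.
∂π/∂x_B = 89 − 6x_B − 2x_A = 0 ⇒ x_B = 89/6 − (1/3)x_A.
Similarly x_A = 43/3 − (1/3)x_B.
Plugging x_A into B's best response: x_B = 89/6 − (1/3)(43/3 − (1/3)x_B) ⇒ (8/9)x_B = 181/18, so x_B = 11.3125.
Then x_A = 43/3 − (1/3)·11.3125 = 10.5625.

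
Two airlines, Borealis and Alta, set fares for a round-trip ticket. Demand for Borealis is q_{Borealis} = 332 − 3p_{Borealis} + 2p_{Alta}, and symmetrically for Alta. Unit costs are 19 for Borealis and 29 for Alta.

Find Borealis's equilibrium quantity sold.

240.375

Borealis's profit: π = (p_{Borealis} − 19)(332 − 3p_{Borealis} + 2p_{Alta}).
∂π/∂p_{Borealis} = 389 − 6p_{Borealis} + 2p_{Alta} = 0 ⇒ p_{Borealis} = 389/6 + (1/3)p_{Alta}.
Similarly p_{Alta} = 419/6 + (1/3)p_{Borealis}.
Plugging p_{Alta} into Borealis's best response: p_{Borealis} = 389/6 + (1/3)(419/6 + (1/3)p_{Borealis}) ⇒ (8/9)p_{Borealis} = 793/9, so p_{Borealis} = 99.125.
Then p_{Alta} = 419/6 + (1/3)·99.125 = 102.875.
q_{Borealis} = 332 − 3·99.125 + 2·102.875 = 240.375.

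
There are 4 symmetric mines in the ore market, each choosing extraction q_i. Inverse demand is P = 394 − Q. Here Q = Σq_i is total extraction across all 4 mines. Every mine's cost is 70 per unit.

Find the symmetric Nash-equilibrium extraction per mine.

A representative mine's profit is π_i = q_i(394 − Q) − 70q_i, with Q = q_i + Σ_{j≠i} q_j.
First-order condition: 324 − 2q_i − Σ_{j≠i} q_j = 0.
With identical mines, set every q_j = q: then 324 − 2q − 3q = 0, i.e. q = 324/5 = 64.8.

64.8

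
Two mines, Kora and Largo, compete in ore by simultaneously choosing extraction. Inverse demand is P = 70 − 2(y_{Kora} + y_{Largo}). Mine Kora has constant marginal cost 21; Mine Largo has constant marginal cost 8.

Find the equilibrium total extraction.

Mine Kora's profit: π = y_{Kora}(70 − 2(y_{Kora} + y_{Largo})) − 21y_{Kora}.
∂π/∂y_{Kora} = 49 − 4y_{Kora} − 2y_{Largo} = 0, so y_{Kora} = 12.25 − 0.5y_{Largo}.
By the same steps for Largo: y_{Largo} = 15.5 − 0.5y_{Kora}.
Solving the two reaction functions simultaneously: (1 − (−0.5)(−0.5))y_{Kora} = 12.25 − 0.5·15.5, so 0.75y_{Kora} = 4.5 and y_{Kora} = 6.
Then y_{Largo} = 15.5 − 0.5·6 = 12.5.
Total extraction: 6 + 12.5 = 18.5.

18.5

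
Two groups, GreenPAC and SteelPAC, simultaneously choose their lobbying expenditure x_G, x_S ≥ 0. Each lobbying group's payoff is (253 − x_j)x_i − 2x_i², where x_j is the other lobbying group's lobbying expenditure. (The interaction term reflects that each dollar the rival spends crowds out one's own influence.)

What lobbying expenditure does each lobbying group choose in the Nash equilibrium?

GreenPAC's payoff is (253 − x_S)x_G − 2x_G².
∂π/∂x_G = 253 − x_S − 4x_G = 0, so x_G = 63.25 − 0.25x_S.
The game is symmetric, so in equilibrium x_S = x_G: the reaction function gives 1.25x_G = 63.25, hence x_G = 50.6.

50.6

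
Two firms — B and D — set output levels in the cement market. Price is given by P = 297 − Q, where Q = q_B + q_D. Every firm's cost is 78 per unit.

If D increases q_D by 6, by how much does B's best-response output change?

Firm B's profit: π = q_B(297 − (q_B + q_D)) − 78q_B.
∂π/∂q_B = 219 − 2q_B − q_D = 0, so q_B = 109.5 − 0.5q_D.
The reaction-function slope is −0.5, so a 6-unit rise in q_D moves q_B by −0.5 × 6 = −3. B's best response falls — the actions are strategic substitutes.

-3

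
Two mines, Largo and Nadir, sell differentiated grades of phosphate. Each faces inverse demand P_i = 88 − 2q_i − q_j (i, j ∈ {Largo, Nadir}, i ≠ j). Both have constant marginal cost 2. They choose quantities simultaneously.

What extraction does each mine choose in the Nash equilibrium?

Mine Largo's profit: π = q_{Largo}(88 − 2q_{Largo} − q_{Nadir}) − 2q_{Largo}.
∂π/∂q_{Largo} = 86 − 4q_{Largo} − q_{Nadir} = 0 ⇒ q_{Largo} = 21.5 − 0.25q_{Nadir}.
Setting q_{Largo} = q_{Nadir} in the reaction function: q_{Largo} = 21.5 − 0.25q_{Largo}, so q_{Largo} = 21.5 / 1.25 = 17.2.

17.2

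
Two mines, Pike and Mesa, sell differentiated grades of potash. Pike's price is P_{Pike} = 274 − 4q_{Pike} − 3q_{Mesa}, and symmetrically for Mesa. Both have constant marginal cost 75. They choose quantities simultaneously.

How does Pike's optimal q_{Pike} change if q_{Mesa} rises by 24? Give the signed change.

-9

Mine Pike's profit: π = q_{Pike}(274 − 4q_{Pike} − 3q_{Mesa}) − 75q_{Pike}.
∂π/∂q_{Pike} = 199 − 8q_{Pike} − 3q_{Mesa} = 0 ⇒ q_{Pike} = 24.875 − 0.375q_{Mesa}.
The reaction-function slope is −0.375, so a 24-unit rise in q_{Mesa} moves q_{Pike} by −0.375 × 24 = −9. Pike's best response falls — the actions are strategic substitutes.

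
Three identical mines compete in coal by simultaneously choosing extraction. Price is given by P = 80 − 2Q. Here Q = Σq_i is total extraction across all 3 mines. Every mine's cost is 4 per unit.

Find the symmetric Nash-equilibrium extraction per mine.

A representative mine's profit is π_i = q_i(80 − 2Q) − 4q_i, with Q = q_i + Σ_{j≠i} q_j.
First-order condition: 76 − 4q_i − 2Σ_{j≠i} q_j = 0.
With identical mines, set every q_j = q: then 76 − 4q − 4q = 0, i.e. q = 76/8 = 9.5.

9.5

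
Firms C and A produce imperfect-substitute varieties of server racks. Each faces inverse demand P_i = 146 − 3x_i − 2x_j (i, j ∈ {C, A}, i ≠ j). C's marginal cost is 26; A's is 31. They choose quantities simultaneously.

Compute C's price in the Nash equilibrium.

71.9375

Firm C's profit: π = x_C(146 − 3x_C − 2x_A) − 26x_C.
∂π/∂x_C = 120 − 6x_C − 2x_A = 0 ⇒ x_C = 20 − (1/3)x_A.
Similarly x_A = 115/6 − (1/3)x_C.
Substituting the second reaction function into the first: x_C = 20 − (1/3)(115/6 − (1/3)x_C), which gives (8/9)x_C = 245/18 ⇒ x_C = 15.3125.
Then x_A = 115/6 − (1/3)·15.3125 = 14.0625.
P_C = 146 − 3·15.3125 − 2·14.0625 = 71.9375.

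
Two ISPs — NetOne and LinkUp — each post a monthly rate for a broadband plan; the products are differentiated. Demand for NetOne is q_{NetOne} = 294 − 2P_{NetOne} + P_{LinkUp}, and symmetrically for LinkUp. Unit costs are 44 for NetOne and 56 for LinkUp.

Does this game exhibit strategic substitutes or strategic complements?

NetOne's profit: π = (P_{NetOne} − 44)(294 − 2P_{NetOne} + P_{LinkUp}).
∂π/∂P_{NetOne} = 382 − 4P_{NetOne} + P_{LinkUp} = 0 ⇒ P_{NetOne} = 95.5 + 0.25P_{LinkUp}.
The best-response slope dP_{NetOne}/dP_{LinkUp} = 0.25 > 0: the reaction function is upward-sloping, so the choices are strategic complements.

strategic complements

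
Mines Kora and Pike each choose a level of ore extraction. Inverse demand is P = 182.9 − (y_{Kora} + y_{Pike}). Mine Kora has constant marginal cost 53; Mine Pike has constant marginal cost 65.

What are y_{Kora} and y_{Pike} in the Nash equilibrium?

Mine Kora's profit: π = y_{Kora}(182.9 − (y_{Kora} + y_{Pike})) − 53y_{Kora}.
∂π/∂y_{Kora} = 129.9 − 2y_{Kora} − y_{Pike} = 0, so y_{Kora} = 64.95 − 0.5y_{Pike}.
By the same steps for Pike: y_{Pike} = 58.95 − 0.5y_{Kora}.
Solving the two reaction functions simultaneously: (1 − (−0.5)(−0.5))y_{Kora} = 64.95 − 0.5·58.95, so 0.75y_{Kora} = 35.475 and y_{Kora} = 47.3.
Then y_{Pike} = 58.95 − 0.5·47.3 = 35.3.

47.3, 35.3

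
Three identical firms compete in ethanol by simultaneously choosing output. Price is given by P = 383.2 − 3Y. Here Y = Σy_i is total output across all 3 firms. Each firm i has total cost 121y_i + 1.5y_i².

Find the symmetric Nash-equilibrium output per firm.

17.48

A representative firm's profit is π_i = y_i(383.2 − 3Y) − 121y_i − 1.5y_i², with Y = y_i + Σ_{j≠i} y_j.
First-order condition: 262.2 − 9y_i − 3Σ_{j≠i} y_j = 0.
Imposing symmetry (y_j = y for all j) turns Σ_{j≠i} y_j into 2y, so 262.2 = 15y and y = 17.48.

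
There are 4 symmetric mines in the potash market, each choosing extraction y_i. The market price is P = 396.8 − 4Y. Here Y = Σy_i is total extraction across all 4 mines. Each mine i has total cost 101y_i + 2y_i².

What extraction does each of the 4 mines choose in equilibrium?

12.325

A representative mine's profit is π_i = y_i(396.8 − 4Y) − 101y_i − 2y_i², with Y = y_i + Σ_{j≠i} y_j.
First-order condition: 295.8 − 12y_i − 4Σ_{j≠i} y_j = 0.
Imposing symmetry (y_j = y for all j) turns Σ_{j≠i} y_j into 3y, so 295.8 = 24y and y = 12.325.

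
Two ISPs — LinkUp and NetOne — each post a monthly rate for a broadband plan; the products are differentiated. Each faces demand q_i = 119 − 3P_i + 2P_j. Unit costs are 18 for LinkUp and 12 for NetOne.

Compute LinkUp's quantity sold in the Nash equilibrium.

72.375

LinkUp's profit: π = (P_{LinkUp} − 18)(119 − 3P_{LinkUp} + 2P_{NetOne}).
∂π/∂P_{LinkUp} = 173 − 6P_{LinkUp} + 2P_{NetOne} = 0 ⇒ P_{LinkUp} = 173/6 + (1/3)P_{NetOne}.
Similarly P_{NetOne} = 155/6 + (1/3)P_{LinkUp}.
Plugging P_{NetOne} into LinkUp's best response: P_{LinkUp} = 173/6 + (1/3)(155/6 + (1/3)P_{LinkUp}) ⇒ (8/9)P_{LinkUp} = 337/9, so P_{LinkUp} = 42.125.
Then P_{NetOne} = 155/6 + (1/3)·42.125 = 39.875.
q_{LinkUp} = 119 − 3·42.125 + 2·39.875 = 72.375.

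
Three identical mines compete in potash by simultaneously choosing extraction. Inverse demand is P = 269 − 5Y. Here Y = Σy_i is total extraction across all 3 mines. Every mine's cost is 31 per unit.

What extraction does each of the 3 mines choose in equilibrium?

A representative mine's profit is π_i = y_i(269 − 5Y) − 31y_i, with Y = y_i + Σ_{j≠i} y_j.
First-order condition: 238 − 10y_i − 5Σ_{j≠i} y_j = 0.
With identical mines, set every y_j = y: then 238 − 10y − 10y = 0, i.e. y = 238/20 = 11.9.

11.9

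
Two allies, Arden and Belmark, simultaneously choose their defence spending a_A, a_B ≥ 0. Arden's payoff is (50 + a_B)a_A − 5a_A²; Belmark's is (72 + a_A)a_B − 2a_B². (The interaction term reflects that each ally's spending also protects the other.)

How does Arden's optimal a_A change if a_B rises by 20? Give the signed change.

Expanding Arden's payoff: 50a_A + a_Ba_A − 5a_A².
∂π/∂a_A = 50 + a_B − 10a_A = 0, so a_A = 5 + 0.1a_B.
The reaction-function slope is 0.1, so a 20-unit rise in a_B moves a_A by 0.1 × 20 = 2. Arden's best response rises — the actions are strategic complements.

2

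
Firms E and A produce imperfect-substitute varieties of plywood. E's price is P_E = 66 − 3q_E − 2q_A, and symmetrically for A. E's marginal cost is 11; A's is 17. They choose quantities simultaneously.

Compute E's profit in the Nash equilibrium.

157.6875

Firm E's profit: π = q_E(66 − 3q_E − 2q_A) − 11q_E.
∂π/∂q_E = 55 − 6q_E − 2q_A = 0 ⇒ q_E = 55/6 − (1/3)q_A.
Similarly q_A = 49/6 − (1/3)q_E.
Plugging q_A into E's best response: q_E = 55/6 − (1/3)(49/6 − (1/3)q_E) ⇒ (8/9)q_E = 58/9, so q_E = 7.25.
Then q_A = 49/6 − (1/3)·7.25 = 5.75.
P_E = 66 − 3·7.25 − 2·5.75 = 32.75.
Profit = (32.75 − 11)·7.25 = 157.6875.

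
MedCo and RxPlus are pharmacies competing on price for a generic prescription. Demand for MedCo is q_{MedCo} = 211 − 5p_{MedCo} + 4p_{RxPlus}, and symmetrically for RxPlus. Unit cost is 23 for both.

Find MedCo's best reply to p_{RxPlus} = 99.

72.2

MedCo's profit: π = (p_{MedCo} − 23)(211 − 5p_{MedCo} + 4p_{RxPlus}).
∂π/∂p_{MedCo} = 326 − 10p_{MedCo} + 4p_{RxPlus} = 0 ⇒ p_{MedCo} = 32.6 + 0.4p_{RxPlus}.
At p_{RxPlus} = 99: p_{MedCo} = 32.6 + 0.4·99 = 72.2.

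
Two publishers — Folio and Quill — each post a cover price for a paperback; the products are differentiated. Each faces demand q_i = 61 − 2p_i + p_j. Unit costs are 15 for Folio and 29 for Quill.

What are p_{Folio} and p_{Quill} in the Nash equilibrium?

32.2, 37.8

Folio's profit: π = (p_{Folio} − 15)(61 − 2p_{Folio} + p_{Quill}).
∂π/∂p_{Folio} = 91 − 4p_{Folio} + p_{Quill} = 0 ⇒ p_{Folio} = 22.75 + 0.25p_{Quill}.
Similarly p_{Quill} = 29.75 + 0.25p_{Folio}.
Plugging p_{Quill} into Folio's best response: p_{Folio} = 22.75 + 0.25(29.75 + 0.25p_{Folio}) ⇒ 0.9375p_{Folio} = 30.1875, so p_{Folio} = 32.2.
Then p_{Quill} = 29.75 + 0.25·32.2 = 37.8.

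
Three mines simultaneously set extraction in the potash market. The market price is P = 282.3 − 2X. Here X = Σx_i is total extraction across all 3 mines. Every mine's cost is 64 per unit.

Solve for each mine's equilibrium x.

A representative mine's profit is π_i = x_i(282.3 − 2X) − 64x_i, with X = x_i + Σ_{j≠i} x_j.
First-order condition: 218.3 − 4x_i − 2Σ_{j≠i} x_j = 0.
With identical mines, set every x_j = x: then 218.3 − 4x − 4x = 0, i.e. x = 218.3/8 = 27.2875.

27.2875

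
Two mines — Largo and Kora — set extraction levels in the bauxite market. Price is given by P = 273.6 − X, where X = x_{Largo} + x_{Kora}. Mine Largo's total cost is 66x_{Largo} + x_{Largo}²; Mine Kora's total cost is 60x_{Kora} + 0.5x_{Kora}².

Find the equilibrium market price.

177.6

Mine Largo's profit: π = x_{Largo}(273.6 − (x_{Largo} + x_{Kora})) − 66x_{Largo} − x_{Largo}².
∂π/∂x_{Largo} = 207.6 − 4x_{Largo} − x_{Kora} = 0, so x_{Largo} = 51.9 − 0.25x_{Kora}.
For Kora: ∂π/∂x_{Kora} = 213.6 − 3x_{Kora} − x_{Largo} = 0 ⇒ x_{Kora} = 71.2 − (1/3)x_{Largo}.
Solving the two reaction functions simultaneously: (1 − (−0.25)(−1/3))x_{Largo} = 51.9 − 0.25·71.2, so (11/12)x_{Largo} = 34.1 and x_{Largo} = 37.2.
Then x_{Kora} = 71.2 − (1/3)·37.2 = 58.8.
Equilibrium price: P = 273.6 − 96 = 177.6.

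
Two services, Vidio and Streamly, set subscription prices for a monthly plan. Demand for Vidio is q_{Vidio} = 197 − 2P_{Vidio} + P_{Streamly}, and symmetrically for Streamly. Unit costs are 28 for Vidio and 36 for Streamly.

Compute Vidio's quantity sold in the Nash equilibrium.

114.8

Vidio's profit: π = (P_{Vidio} − 28)(197 − 2P_{Vidio} + P_{Streamly}).
∂π/∂P_{Vidio} = 253 − 4P_{Vidio} + P_{Streamly} = 0 ⇒ P_{Vidio} = 63.25 + 0.25P_{Streamly}.
Similarly P_{Streamly} = 67.25 + 0.25P_{Vidio}.
Solving the two reaction functions simultaneously: (1 − (0.25)(0.25))P_{Vidio} = 63.25 + 0.25·67.25, so 0.9375P_{Vidio} = 80.0625 and P_{Vidio} = 85.4.
Then P_{Streamly} = 67.25 + 0.25·85.4 = 88.6.
q_{Vidio} = 197 − 2·85.4 + 88.6 = 114.8.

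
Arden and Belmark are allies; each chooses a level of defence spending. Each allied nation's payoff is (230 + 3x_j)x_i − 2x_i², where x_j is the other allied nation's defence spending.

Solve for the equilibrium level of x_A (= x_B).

Arden's payoff is (230 + 3x_B)x_A − 2x_A².
∂π/∂x_A = 230 + 3x_B − 4x_A = 0, so x_A = 57.5 + 0.75x_B.
The game is symmetric, so in equilibrium x_B = x_A: the reaction function gives 0.25x_A = 57.5, hence x_A = 230.

230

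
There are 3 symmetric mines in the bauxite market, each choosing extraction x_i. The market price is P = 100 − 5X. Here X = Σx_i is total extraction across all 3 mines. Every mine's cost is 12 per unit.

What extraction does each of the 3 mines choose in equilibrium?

A representative mine's profit is π_i = x_i(100 − 5X) − 12x_i, with X = x_i + Σ_{j≠i} x_j.
First-order condition: 88 − 10x_i − 5Σ_{j≠i} x_j = 0.
In a symmetric equilibrium every mine chooses the same x, so Σ_{j≠i} x_j = 2x. The condition becomes 88 − 20x = 0, giving x = 88/20 = 4.4.

4.4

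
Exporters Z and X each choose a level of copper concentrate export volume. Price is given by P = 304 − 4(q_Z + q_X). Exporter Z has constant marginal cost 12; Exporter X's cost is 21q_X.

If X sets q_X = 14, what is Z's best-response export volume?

Exporter Z's profit: π = q_Z(304 − 4(q_Z + q_X)) − 12q_Z.
∂π/∂q_Z = 292 − 8q_Z − 4q_X = 0, so q_Z = 36.5 − 0.5q_X.
At q_X = 14: q_Z = 36.5 − 0.5·14 = 29.5.

29.5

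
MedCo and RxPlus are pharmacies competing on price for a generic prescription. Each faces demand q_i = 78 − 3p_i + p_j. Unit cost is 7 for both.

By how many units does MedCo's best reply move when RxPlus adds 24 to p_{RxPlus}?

MedCo's profit: π = (p_{MedCo} − 7)(78 − 3p_{MedCo} + p_{RxPlus}).
∂π/∂p_{MedCo} = 99 − 6p_{MedCo} + p_{RxPlus} = 0 ⇒ p_{MedCo} = 16.5 + (1/6)p_{RxPlus}.
The reaction-function slope is 1/6, so a 24-unit rise in p_{RxPlus} moves p_{MedCo} by 1/6 × 24 = 4. MedCo's best response rises — the actions are strategic complements.

4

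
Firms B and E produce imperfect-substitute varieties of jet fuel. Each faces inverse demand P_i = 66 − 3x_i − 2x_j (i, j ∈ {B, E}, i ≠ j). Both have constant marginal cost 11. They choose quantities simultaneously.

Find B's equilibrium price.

31.625

Firm B's profit: π = x_B(66 − 3x_B − 2x_E) − 11x_B.
∂π/∂x_B = 55 − 6x_B − 2x_E = 0 ⇒ x_B = 55/6 − (1/3)x_E.
Setting x_B = x_E in the reaction function: x_B = 55/6 − (1/3)x_B, so x_B = (55/6) / (4/3) = 6.875.
P_B = 66 − 3·6.875 − 2·6.875 = 31.625.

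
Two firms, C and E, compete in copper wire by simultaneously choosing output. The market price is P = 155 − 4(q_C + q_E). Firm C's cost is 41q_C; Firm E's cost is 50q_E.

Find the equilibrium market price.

82

Firm C's profit: π = q_C(155 − 4(q_C + q_E)) − 41q_C.
∂π/∂q_C = 114 − 8q_C − 4q_E = 0, so q_C = 14.25 − 0.5q_E.
By the same steps for E: q_E = 13.125 − 0.5q_C.
Solving the two reaction functions simultaneously: (1 − (−0.5)(−0.5))q_C = 14.25 − 0.5·13.125, so 0.75q_C = 7.6875 and q_C = 10.25.
Then q_E = 13.125 − 0.5·10.25 = 8.
Equilibrium price: P = 155 − 4·18.25 = 82.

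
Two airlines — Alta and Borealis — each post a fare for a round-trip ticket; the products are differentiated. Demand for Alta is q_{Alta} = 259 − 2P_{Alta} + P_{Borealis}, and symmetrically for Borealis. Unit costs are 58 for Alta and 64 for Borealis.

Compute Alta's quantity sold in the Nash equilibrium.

135.6

Alta's profit: π = (P_{Alta} − 58)(259 − 2P_{Alta} + P_{Borealis}).
∂π/∂P_{Alta} = 375 − 4P_{Alta} + P_{Borealis} = 0 ⇒ P_{Alta} = 93.75 + 0.25P_{Borealis}.
Similarly P_{Borealis} = 96.75 + 0.25P_{Alta}.
Substituting the second reaction function into the first: P_{Alta} = 93.75 + 0.25(96.75 + 0.25P_{Alta}), which gives 0.9375P_{Alta} = 117.9375 ⇒ P_{Alta} = 125.8.
Then P_{Borealis} = 96.75 + 0.25·125.8 = 128.2.
q_{Alta} = 259 − 2·125.8 + 128.2 = 135.6.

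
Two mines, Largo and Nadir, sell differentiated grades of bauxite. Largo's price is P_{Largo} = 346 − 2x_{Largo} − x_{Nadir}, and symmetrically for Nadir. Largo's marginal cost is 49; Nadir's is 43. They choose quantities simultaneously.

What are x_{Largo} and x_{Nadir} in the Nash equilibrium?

59, 61

Mine Largo's profit: π = x_{Largo}(346 − 2x_{Largo} − x_{Nadir}) − 49x_{Largo}.
∂π/∂x_{Largo} = 297 − 4x_{Largo} − x_{Nadir} = 0 ⇒ x_{Largo} = 74.25 − 0.25x_{Nadir}.
Similarly x_{Nadir} = 75.75 − 0.25x_{Largo}.
Plugging x_{Nadir} into Largo's best response: x_{Largo} = 74.25 − 0.25(75.75 − 0.25x_{Largo}) ⇒ 0.9375x_{Largo} = 55.3125, so x_{Largo} = 59.
Then x_{Nadir} = 75.75 − 0.25·59 = 61.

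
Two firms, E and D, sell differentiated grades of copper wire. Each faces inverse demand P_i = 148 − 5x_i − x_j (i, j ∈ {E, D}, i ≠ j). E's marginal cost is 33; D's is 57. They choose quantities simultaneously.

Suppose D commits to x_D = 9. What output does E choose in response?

Firm E's profit: π = x_E(148 − 5x_E − x_D) − 33x_E.
∂π/∂x_E = 115 − 10x_E − x_D = 0 ⇒ x_E = 11.5 − 0.1x_D.
At x_D = 9: x_E = 11.5 − 0.1·9 = 10.6.

10.6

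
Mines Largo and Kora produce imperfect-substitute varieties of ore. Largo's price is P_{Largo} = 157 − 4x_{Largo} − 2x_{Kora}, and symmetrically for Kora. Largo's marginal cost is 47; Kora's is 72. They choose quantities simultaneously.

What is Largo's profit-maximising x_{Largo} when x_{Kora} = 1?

13.5

Mine Largo's profit: π = x_{Largo}(157 − 4x_{Largo} − 2x_{Kora}) − 47x_{Largo}.
∂π/∂x_{Largo} = 110 − 8x_{Largo} − 2x_{Kora} = 0 ⇒ x_{Largo} = 13.75 − 0.25x_{Kora}.
At x_{Kora} = 1: x_{Largo} = 13.75 − 0.25·1 = 13.5.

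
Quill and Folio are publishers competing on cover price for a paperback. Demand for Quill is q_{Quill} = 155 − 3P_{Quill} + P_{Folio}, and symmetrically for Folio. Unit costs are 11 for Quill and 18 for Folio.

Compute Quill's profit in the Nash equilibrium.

2219.52

Quill's profit: π = (P_{Quill} − 11)(155 − 3P_{Quill} + P_{Folio}).
∂π/∂P_{Quill} = 188 − 6P_{Quill} + P_{Folio} = 0 ⇒ P_{Quill} = 94/3 + (1/6)P_{Folio}.
Similarly P_{Folio} = 209/6 + (1/6)P_{Quill}.
Solving the two reaction functions simultaneously: (1 − (1/6)(1/6))P_{Quill} = 94/3 + (1/6)·(209/6), so (35/36)P_{Quill} = 1337/36 and P_{Quill} = 38.2.
Then P_{Folio} = 209/6 + (1/6)·38.2 = 41.2.
q_{Quill} = 155 − 3·38.2 + 41.2 = 81.6.
Profit = (38.2 − 11)·81.6 = 2219.52.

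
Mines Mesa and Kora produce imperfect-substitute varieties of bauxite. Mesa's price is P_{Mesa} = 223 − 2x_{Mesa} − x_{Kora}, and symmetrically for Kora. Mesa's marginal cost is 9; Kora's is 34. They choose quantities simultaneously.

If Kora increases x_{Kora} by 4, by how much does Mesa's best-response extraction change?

Mine Mesa's profit: π = x_{Mesa}(223 − 2x_{Mesa} − x_{Kora}) − 9x_{Mesa}.
∂π/∂x_{Mesa} = 214 − 4x_{Mesa} − x_{Kora} = 0 ⇒ x_{Mesa} = 53.5 − 0.25x_{Kora}.
The reaction-function slope is −0.25, so a 4-unit rise in x_{Kora} moves x_{Mesa} by −0.25 × 4 = −1. Mesa's best response falls — the actions are strategic substitutes.

-1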